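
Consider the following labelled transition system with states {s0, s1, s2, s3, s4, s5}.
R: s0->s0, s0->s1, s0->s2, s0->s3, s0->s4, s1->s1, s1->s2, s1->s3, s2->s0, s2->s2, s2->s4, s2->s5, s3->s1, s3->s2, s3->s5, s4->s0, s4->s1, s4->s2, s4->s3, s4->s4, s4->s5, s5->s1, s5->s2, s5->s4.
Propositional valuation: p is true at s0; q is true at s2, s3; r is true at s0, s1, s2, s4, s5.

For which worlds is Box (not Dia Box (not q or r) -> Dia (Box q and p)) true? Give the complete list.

Recall that Box ψ holds at a world iff ψ holds at every accessible world, and Dia ψ holds iff ψ holds at some accessible world.
Let φ = Box (not Dia Box (not q or r) -> Dia (Box q and p)). Evaluate φ at each world:
  s0 (successors {s0, s1, s2, s3, s4}): φ is true.
  s1 (successors {s1, s2, s3}): φ is true.
  s2 (successors {s0, s2, s4, s5}): φ is true.
  s3 (successors {s1, s2, s5}): φ is true.
  s4 (successors {s0, s1, s2, s3, s4, s5}): φ is true.
  s5 (successors {s1, s2, s4}): φ is true.
For instance, at s5:
  At s5: Box (not Dia Box (not q or r) -> Dia (Box q and p)) requires not Dia Box (not q or r) -> Dia (Box q and p) at every successor {s1, s2, s4}.
      At s1: not Dia Box (not q or r) is false, Dia (Box q and p) is false, so not Dia Box (not q or r) -> Dia (Box q and p) is true.
      At s2: not Dia Box (not q or r) is false, Dia (Box q and p) is false, so not Dia Box (not q or r) -> Dia (Box q and p) is true.
      At s4: not Dia Box (not q or r) is false, Dia (Box q and p) is false, so not Dia Box (not q or r) -> Dia (Box q and p) is true.
  So Box (not Dia Box (not q or r) -> Dia (Box q and p)) is true at s5.
Satisfying worlds: {s0, s1, s2, s3, s4, s5}

s0, s1, s2, s3, s4, s5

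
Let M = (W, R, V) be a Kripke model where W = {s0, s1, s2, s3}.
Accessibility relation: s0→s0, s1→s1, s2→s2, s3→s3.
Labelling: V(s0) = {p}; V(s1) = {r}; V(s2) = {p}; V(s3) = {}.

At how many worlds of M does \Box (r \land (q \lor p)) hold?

Let φ = \Box (r \land (q \lor p)). Evaluate φ at each world:
  s0 (successors {s0}): φ is false.
  s1 (successors {s1}): φ is false.
  s2 (successors {s2}): φ is false.
  s3 (successors {s3}): φ is false.
For instance, at s0:
  At s0: \Box (r \land (q \lor p)) requires r \land (q \lor p) at every successor {s0}.
    r \land (q \lor p) fails at s0, so \Box (r \land (q \lor p)) is false at s0.
Satisfying worlds: none.

0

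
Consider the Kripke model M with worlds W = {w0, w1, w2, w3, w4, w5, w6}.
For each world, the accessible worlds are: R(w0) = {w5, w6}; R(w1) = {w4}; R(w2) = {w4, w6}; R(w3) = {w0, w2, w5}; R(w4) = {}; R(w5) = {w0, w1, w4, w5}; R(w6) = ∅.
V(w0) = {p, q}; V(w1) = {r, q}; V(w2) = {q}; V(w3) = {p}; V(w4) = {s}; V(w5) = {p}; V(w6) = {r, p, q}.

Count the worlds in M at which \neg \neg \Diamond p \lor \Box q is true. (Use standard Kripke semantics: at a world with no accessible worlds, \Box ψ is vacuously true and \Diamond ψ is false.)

6

Recall that \Box ψ holds at a world iff ψ holds at every accessible world, and \Diamond ψ holds iff ψ holds at some accessible world.
Let φ = \neg \neg \Diamond p \lor \Box q. Evaluate φ at each world:
  w0 (successors {w5, w6}): φ is true.
  w1 (successors {w4}): φ is false.
  w2 (successors {w4, w6}): φ is true.
  w3 (successors {w0, w2, w5}): φ is true.
  w4 (successors ∅): φ is true.
  w5 (successors {w0, w1, w4, w5}): φ is true.
  w6 (successors ∅): φ is true.
For instance, at w3:
  At w3: \neg \neg \Diamond p is true, \Box q is false, so \neg \neg \Diamond p \lor \Box q is true.
    At w3: \neg \Diamond p is false, so \neg \neg \Diamond p is true.
      At w3: \Diamond p is true, so \neg \Diamond p is false.
    At w3: \Box q requires q at every successor {w0, w2, w5}.
      q fails at w5, so \Box q is false at w3.
Satisfying worlds: {w0, w2, w3, w4, w5, w6}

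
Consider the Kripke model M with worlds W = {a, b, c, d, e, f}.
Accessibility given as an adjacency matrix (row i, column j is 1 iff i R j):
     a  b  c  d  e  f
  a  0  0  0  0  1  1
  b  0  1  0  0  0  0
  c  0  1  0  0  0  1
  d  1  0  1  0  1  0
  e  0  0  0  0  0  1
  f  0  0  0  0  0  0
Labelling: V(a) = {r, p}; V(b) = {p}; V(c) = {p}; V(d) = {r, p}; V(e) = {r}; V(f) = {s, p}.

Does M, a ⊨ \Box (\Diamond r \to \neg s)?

Recall that \Box ψ holds at a world iff ψ holds at every accessible world, and \Diamond ψ holds iff ψ holds at some accessible world.
At a: \Box (\Diamond r \to \neg s) requires \Diamond r \to \neg s at every successor {e, f}.
    At e: \Diamond r is false, \neg s is true, so \Diamond r \to \neg s is true.
      At e: \Diamond r requires r at some successor in {f}.
        At f: r is false.
      So \Diamond r is false at e.
    At f: \Diamond r is false, \neg s is false, so \Diamond r \to \neg s is true.
      At f: no accessible worlds, so \Diamond r is false.
So \Box (\Diamond r \to \neg s) is true at a.

Yes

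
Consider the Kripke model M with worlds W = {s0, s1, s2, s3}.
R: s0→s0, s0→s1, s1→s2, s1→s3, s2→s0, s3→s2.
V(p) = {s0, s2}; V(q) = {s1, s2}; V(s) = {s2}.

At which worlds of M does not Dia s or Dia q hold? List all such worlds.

s0, s1, s2, s3

Let φ = not Dia s or Dia q. Evaluate φ at each world:
  s0 (successors {s0, s1}): φ is true.
  s1 (successors {s2, s3}): φ is true.
  s2 (successors {s0}): φ is true.
  s3 (successors {s2}): φ is true.
For instance, at s1:
  At s1: not Dia s is false, Dia q is true, so not Dia s or Dia q is true.
    At s1: Dia s is true, so not Dia s is false.
      At s1: Dia s requires s at some successor in {s2, s3}.
        s holds at s2, so Dia s is true at s1.
    At s1: Dia q requires q at some successor in {s2, s3}.
      q holds at s2, so Dia q is true at s1.
Satisfying worlds: {s0, s1, s2, s3}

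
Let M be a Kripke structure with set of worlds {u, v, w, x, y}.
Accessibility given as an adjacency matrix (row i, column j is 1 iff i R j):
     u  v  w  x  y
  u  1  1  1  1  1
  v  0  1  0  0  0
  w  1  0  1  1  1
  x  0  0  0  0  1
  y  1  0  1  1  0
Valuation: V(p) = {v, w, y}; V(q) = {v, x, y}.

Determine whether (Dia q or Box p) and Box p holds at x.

At x: Dia q or Box p is true, Box p is true, so (Dia q or Box p) and Box p is true.
  At x: Dia q is true, Box p is true, so Dia q or Box p is true.
    At x: Dia q requires q at some successor in {y}.
      q holds at y, so Dia q is true at x.
    At x: Box p requires p at every successor {y}.
      At y: p is true.
    So Box p is true at x.
  At x: Box p requires p at every successor {y}.
    At y: p is true.
  So Box p is true at x.

Yes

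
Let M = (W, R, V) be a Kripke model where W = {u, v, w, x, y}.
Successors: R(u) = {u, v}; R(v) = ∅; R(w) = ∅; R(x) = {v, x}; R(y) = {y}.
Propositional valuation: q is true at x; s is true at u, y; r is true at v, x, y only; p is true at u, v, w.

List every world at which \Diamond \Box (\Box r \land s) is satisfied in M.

u, x, y

Recall that \Box ψ holds at a world iff ψ holds at every accessible world, and \Diamond ψ holds iff ψ holds at some accessible world.
Let φ = \Diamond \Box (\Box r \land s). Evaluate φ at each world:
  u (successors {u, v}): φ is true.
  v (successors ∅): φ is false.
  w (successors ∅): φ is false.
  x (successors {v, x}): φ is true.
  y (successors {y}): φ is true.
For instance, at u:
  At u: \Diamond \Box (\Box r \land s) requires \Box (\Box r \land s) at some successor in {u, v}.
    \Box (\Box r \land s) holds at v, so \Diamond \Box (\Box r \land s) is true at u.
      At v: no accessible worlds, so \Box (\Box r \land s) holds vacuously.
Satisfying worlds: {u, x, y}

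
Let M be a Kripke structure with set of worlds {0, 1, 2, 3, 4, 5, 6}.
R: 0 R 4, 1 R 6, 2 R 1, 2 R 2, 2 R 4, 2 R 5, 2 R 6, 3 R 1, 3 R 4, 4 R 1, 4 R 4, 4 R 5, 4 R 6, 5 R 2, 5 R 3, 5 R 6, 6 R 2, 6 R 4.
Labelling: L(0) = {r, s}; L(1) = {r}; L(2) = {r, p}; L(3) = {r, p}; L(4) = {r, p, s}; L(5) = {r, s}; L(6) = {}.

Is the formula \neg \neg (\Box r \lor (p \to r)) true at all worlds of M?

Yes

Let φ = \neg \neg (\Box r \lor (p \to r)). Evaluate φ at each world:
  0 (successors {4}): φ is true.
  1 (successors {6}): φ is true.
  2 (successors {1, 2, 4, 5, 6}): φ is true.
  3 (successors {1, 4}): φ is true.
  4 (successors {1, 4, 5, 6}): φ is true.
  5 (successors {2, 3, 6}): φ is true.
  6 (successors {2, 4}): φ is true.
For instance, at 3:
  At 3: \neg (\Box r \lor (p \to r)) is false, so \neg \neg (\Box r \lor (p \to r)) is true.
    At 3: \Box r \lor (p \to r) is true, so \neg (\Box r \lor (p \to r)) is false.
      At 3: \Box r is true, p \to r is true, so \Box r \lor (p \to r) is true.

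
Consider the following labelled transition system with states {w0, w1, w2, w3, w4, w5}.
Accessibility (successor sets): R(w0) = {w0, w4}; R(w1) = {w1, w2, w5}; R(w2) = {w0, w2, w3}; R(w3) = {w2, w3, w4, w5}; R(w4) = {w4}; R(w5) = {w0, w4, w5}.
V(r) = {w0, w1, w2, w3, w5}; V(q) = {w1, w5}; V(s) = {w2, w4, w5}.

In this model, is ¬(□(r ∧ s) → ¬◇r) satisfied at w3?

Recall that □ψ holds at a world iff ψ holds at every accessible world, and ◇ψ holds iff ψ holds at some accessible world.
At w3: □(r ∧ s) → ¬◇r is true, so ¬(□(r ∧ s) → ¬◇r) is false.
  At w3: □(r ∧ s) is false, ¬◇r is false, so □(r ∧ s) → ¬◇r is true.
    At w3: □(r ∧ s) requires r ∧ s at every successor {w2, w3, w4, w5}.
      r ∧ s fails at w3, so □(r ∧ s) is false at w3.
    At w3: ◇r is true, so ¬◇r is false.
      At w3: ◇r requires r at some successor in {w2, w3, w4, w5}.
        r holds at w2, so ◇r is true at w3.

No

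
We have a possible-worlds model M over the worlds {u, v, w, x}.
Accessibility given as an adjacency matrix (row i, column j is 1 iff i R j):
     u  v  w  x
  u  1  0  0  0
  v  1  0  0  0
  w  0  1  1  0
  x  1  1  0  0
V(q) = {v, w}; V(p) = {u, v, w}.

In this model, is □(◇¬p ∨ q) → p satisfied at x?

At x: □(◇¬p ∨ q) is false, p is false, so □(◇¬p ∨ q) → p is true.
  At x: □(◇¬p ∨ q) requires ◇¬p ∨ q at every successor {u, v}.
    ◇¬p ∨ q fails at u, so □(◇¬p ∨ q) is false at x.
      At u: ◇¬p is false, q is false, so ◇¬p ∨ q is false.

Yes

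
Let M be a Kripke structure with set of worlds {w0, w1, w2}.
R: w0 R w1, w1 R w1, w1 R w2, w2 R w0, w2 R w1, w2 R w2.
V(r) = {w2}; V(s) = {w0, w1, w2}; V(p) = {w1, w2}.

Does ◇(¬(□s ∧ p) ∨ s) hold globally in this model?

Let φ = ◇(¬(□s ∧ p) ∨ s). Evaluate φ at each world:
  w0 (successors {w1}): φ is true.
  w1 (successors {w1, w2}): φ is true.
  w2 (successors {w0, w1, w2}): φ is true.
For instance, at w1:
  At w1: ◇(¬(□s ∧ p) ∨ s) requires ¬(□s ∧ p) ∨ s at some successor in {w1, w2}.
    ¬(□s ∧ p) ∨ s holds at w1, so ◇(¬(□s ∧ p) ∨ s) is true at w1.
      At w1: ¬(□s ∧ p) is false, s is true, so ¬(□s ∧ p) ∨ s is true.

Yes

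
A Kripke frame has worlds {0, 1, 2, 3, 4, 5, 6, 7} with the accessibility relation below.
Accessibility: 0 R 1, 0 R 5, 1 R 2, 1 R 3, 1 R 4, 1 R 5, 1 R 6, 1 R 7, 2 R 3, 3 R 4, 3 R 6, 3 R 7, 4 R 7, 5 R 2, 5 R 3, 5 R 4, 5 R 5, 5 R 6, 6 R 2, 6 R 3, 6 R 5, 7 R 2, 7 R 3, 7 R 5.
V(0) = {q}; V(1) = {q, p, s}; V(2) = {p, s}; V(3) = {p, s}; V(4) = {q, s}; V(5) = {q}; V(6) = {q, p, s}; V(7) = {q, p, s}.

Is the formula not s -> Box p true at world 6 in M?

Yes

At 6: not s is false, Box p is false, so not s -> Box p is true.
  At 6: Box p requires p at every successor {2, 3, 5}.
    p fails at 5, so Box p is false at 6.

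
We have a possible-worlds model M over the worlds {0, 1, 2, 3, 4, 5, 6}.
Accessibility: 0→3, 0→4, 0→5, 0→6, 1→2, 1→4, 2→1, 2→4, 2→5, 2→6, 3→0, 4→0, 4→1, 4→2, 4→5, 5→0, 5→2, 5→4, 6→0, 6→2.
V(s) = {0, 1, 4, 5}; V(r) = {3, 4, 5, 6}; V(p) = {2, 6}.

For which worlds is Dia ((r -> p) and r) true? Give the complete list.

Let φ = Dia ((r -> p) and r). Evaluate φ at each world:
  0 (successors {3, 4, 5, 6}): φ is true.
  1 (successors {2, 4}): φ is false.
  2 (successors {1, 4, 5, 6}): φ is true.
  3 (successors {0}): φ is false.
  4 (successors {0, 1, 2, 5}): φ is false.
  5 (successors {0, 2, 4}): φ is false.
  6 (successors {0, 2}): φ is false.
For instance, at 4:
  At 4: Dia ((r -> p) and r) requires (r -> p) and r at some successor in {0, 1, 2, 5}.
    At 0: (r -> p) and r is false.
    At 1: (r -> p) and r is false.
    At 2: (r -> p) and r is false.
    At 5: (r -> p) and r is false.
  So Dia ((r -> p) and r) is false at 4.
Satisfying worlds: {0, 2}

0, 2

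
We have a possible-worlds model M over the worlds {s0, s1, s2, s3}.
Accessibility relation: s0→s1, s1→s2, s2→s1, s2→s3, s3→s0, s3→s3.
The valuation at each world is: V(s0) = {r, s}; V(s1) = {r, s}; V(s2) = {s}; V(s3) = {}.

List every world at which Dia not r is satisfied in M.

Recall that Dia ψ holds at a world iff ψ holds at some accessible world.
Let φ = Dia not r. Evaluate φ at each world:
  s0 (successors {s1}): φ is false.
  s1 (successors {s2}): φ is true.
  s2 (successors {s1, s3}): φ is true.
  s3 (successors {s0, s3}): φ is true.
For instance, at s1:
  At s1: Dia not r requires not r at some successor in {s2}.
    not r holds at s2, so Dia not r is true at s1.
Satisfying worlds: {s1, s2, s3}

s1, s2, s3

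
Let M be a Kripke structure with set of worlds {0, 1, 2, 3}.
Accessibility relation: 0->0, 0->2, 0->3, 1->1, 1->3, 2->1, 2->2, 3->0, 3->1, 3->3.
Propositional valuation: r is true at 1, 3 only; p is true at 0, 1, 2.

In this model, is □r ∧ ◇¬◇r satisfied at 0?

At 0: □r is false, ◇¬◇r is false, so □r ∧ ◇¬◇r is false.
  At 0: □r requires r at every successor {0, 2, 3}.
    r fails at 0, so □r is false at 0.
  At 0: ◇¬◇r requires ¬◇r at some successor in {0, 2, 3}.
    At 0: ¬◇r is false.
    At 2: ¬◇r is false.
    At 3: ¬◇r is false.
  So ◇¬◇r is false at 0.

No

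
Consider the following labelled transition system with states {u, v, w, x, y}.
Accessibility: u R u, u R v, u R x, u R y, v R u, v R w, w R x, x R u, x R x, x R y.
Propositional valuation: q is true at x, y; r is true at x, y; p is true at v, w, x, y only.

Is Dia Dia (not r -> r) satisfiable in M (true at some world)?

Yes

Let φ = Dia Dia (not r -> r). Evaluate φ at each world:
  u (successors {u, v, x, y}): φ is true.
  v (successors {u, w}): φ is true.
  w (successors {x}): φ is true.
  x (successors {u, x, y}): φ is true.
  y (successors ∅): φ is false.
Detail at u (witness):
  At u: Dia Dia (not r -> r) requires Dia (not r -> r) at some successor in {u, v, x, y}.
    Dia (not r -> r) holds at u, so Dia Dia (not r -> r) is true at u.
      At u: Dia (not r -> r) requires not r -> r at some successor in {u, v, x, y}.
        not r -> r holds at x, so Dia (not r -> r) is true at u.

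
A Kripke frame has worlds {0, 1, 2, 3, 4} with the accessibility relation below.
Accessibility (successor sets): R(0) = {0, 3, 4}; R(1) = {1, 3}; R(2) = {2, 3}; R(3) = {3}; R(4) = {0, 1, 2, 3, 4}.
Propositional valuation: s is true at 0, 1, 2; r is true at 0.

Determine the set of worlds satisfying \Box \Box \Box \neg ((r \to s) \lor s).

none

Let φ = \Box \Box \Box \neg ((r \to s) \lor s). Evaluate φ at each world:
  0 (successors {0, 3, 4}): φ is false.
  1 (successors {1, 3}): φ is false.
  2 (successors {2, 3}): φ is false.
  3 (successors {3}): φ is false.
  4 (successors {0, 1, 2, 3, 4}): φ is false.
For instance, at 4:
  At 4: \Box \Box \Box \neg ((r \to s) \lor s) requires \Box \Box \neg ((r \to s) \lor s) at every successor {0, 1, 2, 3, 4}.
    \Box \Box \neg ((r \to s) \lor s) fails at 0, so \Box \Box \Box \neg ((r \to s) \lor s) is false at 4.
      At 0: \Box \Box \neg ((r \to s) \lor s) requires \Box \neg ((r \to s) \lor s) at every successor {0, 3, 4}.
        \Box \neg ((r \to s) \lor s) fails at 0, so \Box \Box \neg ((r \to s) \lor s) is false at 0.
Satisfying worlds: none.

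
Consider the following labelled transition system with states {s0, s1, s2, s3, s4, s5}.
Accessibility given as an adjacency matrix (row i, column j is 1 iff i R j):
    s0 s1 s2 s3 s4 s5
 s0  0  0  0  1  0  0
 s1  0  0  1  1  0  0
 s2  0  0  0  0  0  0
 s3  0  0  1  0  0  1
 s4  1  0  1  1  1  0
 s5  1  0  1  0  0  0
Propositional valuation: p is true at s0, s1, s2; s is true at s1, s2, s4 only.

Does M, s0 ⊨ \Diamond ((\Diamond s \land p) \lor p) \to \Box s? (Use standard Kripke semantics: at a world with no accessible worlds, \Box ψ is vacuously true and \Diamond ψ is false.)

At s0: \Diamond ((\Diamond s \land p) \lor p) is false, \Box s is false, so \Diamond ((\Diamond s \land p) \lor p) \to \Box s is true.
  At s0: \Diamond ((\Diamond s \land p) \lor p) requires (\Diamond s \land p) \lor p at some successor in {s3}.
    At s3: (\Diamond s \land p) \lor p is false.
  So \Diamond ((\Diamond s \land p) \lor p) is false at s0.
  At s0: \Box s requires s at every successor {s3}.
    s fails at s3, so \Box s is false at s0.

Yes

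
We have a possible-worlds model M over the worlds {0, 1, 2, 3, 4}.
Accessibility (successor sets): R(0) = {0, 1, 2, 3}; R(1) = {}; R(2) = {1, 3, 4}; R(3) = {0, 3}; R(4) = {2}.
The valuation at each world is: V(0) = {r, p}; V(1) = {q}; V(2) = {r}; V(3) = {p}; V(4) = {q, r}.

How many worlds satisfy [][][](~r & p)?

1

Let φ = [][][](~r & p). Evaluate φ at each world:
  0 (successors {0, 1, 2, 3}): φ is false.
  1 (successors ∅): φ is true.
  2 (successors {1, 3, 4}): φ is false.
  3 (successors {0, 3}): φ is false.
  4 (successors {2}): φ is false.
For instance, at 0:
  At 0: [][][](~r & p) requires [][](~r & p) at every successor {0, 1, 2, 3}.
    [][](~r & p) fails at 0, so [][][](~r & p) is false at 0.
      At 0: [][](~r & p) requires [](~r & p) at every successor {0, 1, 2, 3}.
        [](~r & p) fails at 0, so [][](~r & p) is false at 0.
Satisfying worlds: {1}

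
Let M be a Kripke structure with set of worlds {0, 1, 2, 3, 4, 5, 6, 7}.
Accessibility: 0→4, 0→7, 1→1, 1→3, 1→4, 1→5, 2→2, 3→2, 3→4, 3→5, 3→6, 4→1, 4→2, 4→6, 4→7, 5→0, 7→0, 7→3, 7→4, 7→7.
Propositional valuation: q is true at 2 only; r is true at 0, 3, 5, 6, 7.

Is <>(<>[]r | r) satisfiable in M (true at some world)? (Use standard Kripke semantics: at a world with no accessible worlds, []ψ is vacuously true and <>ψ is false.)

Let φ = <>(<>[]r | r). Evaluate φ at each world:
  0 (successors {4, 7}): φ is true.
  1 (successors {1, 3, 4, 5}): φ is true.
  2 (successors {2}): φ is false.
  3 (successors {2, 4, 5, 6}): φ is true.
  4 (successors {1, 2, 6, 7}): φ is true.
  5 (successors {0}): φ is true.
  6 (successors ∅): φ is false.
  7 (successors {0, 3, 4, 7}): φ is true.
Detail at 0 (witness):
  At 0: <>(<>[]r | r) requires <>[]r | r at some successor in {4, 7}.
    <>[]r | r holds at 4, so <>(<>[]r | r) is true at 0.
      At 4: <>[]r is true, r is false, so <>[]r | r is true.

Yes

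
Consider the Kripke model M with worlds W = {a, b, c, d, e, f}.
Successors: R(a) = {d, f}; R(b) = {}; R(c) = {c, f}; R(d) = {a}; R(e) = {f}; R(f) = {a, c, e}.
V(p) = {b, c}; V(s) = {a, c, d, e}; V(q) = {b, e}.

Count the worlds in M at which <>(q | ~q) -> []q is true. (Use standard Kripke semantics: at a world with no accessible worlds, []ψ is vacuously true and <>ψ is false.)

1

Recall that []ψ holds at a world iff ψ holds at every accessible world, and <>ψ holds iff ψ holds at some accessible world.
Let φ = <>(q | ~q) -> []q. Evaluate φ at each world:
  a (successors {d, f}): φ is false.
  b (successors ∅): φ is true.
  c (successors {c, f}): φ is false.
  d (successors {a}): φ is false.
  e (successors {f}): φ is false.
  f (successors {a, c, e}): φ is false.
For instance, at f:
  At f: <>(q | ~q) is true, []q is false, so <>(q | ~q) -> []q is false.
    At f: <>(q | ~q) requires q | ~q at some successor in {a, c, e}.
      q | ~q holds at a, so <>(q | ~q) is true at f.
    At f: []q requires q at every successor {a, c, e}.
      q fails at a, so []q is false at f.
Satisfying worlds: {b}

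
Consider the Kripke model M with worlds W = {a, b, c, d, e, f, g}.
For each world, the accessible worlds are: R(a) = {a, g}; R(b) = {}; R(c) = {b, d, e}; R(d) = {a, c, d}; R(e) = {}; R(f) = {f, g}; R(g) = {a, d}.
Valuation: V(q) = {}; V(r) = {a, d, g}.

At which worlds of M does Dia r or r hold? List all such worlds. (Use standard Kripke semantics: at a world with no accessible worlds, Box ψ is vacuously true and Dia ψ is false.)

Recall that Dia ψ holds at a world iff ψ holds at some accessible world.
Let φ = Dia r or r. Evaluate φ at each world:
  a (successors {a, g}): φ is true.
  b (successors ∅): φ is false.
  c (successors {b, d, e}): φ is true.
  d (successors {a, c, d}): φ is true.
  e (successors ∅): φ is false.
  f (successors {f, g}): φ is true.
  g (successors {a, d}): φ is true.
For instance, at c:
  At c: Dia r is true, r is false, so Dia r or r is true.
    At c: Dia r requires r at some successor in {b, d, e}.
      r holds at d, so Dia r is true at c.
Satisfying worlds: {a, c, d, f, g}

a, c, d, f, g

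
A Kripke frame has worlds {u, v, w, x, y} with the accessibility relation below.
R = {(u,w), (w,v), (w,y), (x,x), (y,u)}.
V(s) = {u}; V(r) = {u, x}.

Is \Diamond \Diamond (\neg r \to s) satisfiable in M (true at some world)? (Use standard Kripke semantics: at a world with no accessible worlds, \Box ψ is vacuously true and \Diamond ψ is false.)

Recall that \Diamond ψ holds at a world iff ψ holds at some accessible world.
Let φ = \Diamond \Diamond (\neg r \to s). Evaluate φ at each world:
  u (successors {w}): φ is false.
  v (successors ∅): φ is false.
  w (successors {v, y}): φ is true.
  x (successors {x}): φ is true.
  y (successors {u}): φ is false.
Detail at w (witness):
  At w: \Diamond \Diamond (\neg r \to s) requires \Diamond (\neg r \to s) at some successor in {v, y}.
    \Diamond (\neg r \to s) holds at y, so \Diamond \Diamond (\neg r \to s) is true at w.
      At y: \Diamond (\neg r \to s) requires \neg r \to s at some successor in {u}.
        \neg r \to s holds at u, so \Diamond (\neg r \to s) is true at y.

Yes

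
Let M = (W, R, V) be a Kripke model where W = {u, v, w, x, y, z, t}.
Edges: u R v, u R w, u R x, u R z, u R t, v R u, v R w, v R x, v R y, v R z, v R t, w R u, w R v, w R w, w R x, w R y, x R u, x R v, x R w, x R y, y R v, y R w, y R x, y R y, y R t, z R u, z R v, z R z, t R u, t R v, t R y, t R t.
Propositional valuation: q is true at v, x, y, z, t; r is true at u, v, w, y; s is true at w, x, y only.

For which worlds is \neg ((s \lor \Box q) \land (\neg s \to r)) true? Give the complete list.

u, v, z, t

Let φ = \neg ((s \lor \Box q) \land (\neg s \to r)). Evaluate φ at each world:
  u (successors {v, w, x, z, t}): φ is true.
  v (successors {u, w, x, y, z, t}): φ is true.
  w (successors {u, v, w, x, y}): φ is false.
  x (successors {u, v, w, y}): φ is false.
  y (successors {v, w, x, y, t}): φ is false.
  z (successors {u, v, z}): φ is true.
  t (successors {u, v, y, t}): φ is true.
For instance, at y:
  At y: (s \lor \Box q) \land (\neg s \to r) is true, so \neg ((s \lor \Box q) \land (\neg s \to r)) is false.
    At y: s \lor \Box q is true, \neg s \to r is true, so (s \lor \Box q) \land (\neg s \to r) is true.
      At y: s is true, \Box q is false, so s \lor \Box q is true.
Satisfying worlds: {u, v, z, t}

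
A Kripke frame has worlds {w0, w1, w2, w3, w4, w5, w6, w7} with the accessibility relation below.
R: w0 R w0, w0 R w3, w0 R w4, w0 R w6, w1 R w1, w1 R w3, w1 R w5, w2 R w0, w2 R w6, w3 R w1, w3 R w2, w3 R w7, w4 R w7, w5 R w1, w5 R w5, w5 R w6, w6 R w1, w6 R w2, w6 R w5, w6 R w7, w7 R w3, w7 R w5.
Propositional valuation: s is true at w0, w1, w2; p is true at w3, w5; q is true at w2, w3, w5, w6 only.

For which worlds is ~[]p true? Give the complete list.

w0, w1, w2, w3, w4, w5, w6

Let φ = ~[]p. Evaluate φ at each world:
  w0 (successors {w0, w3, w4, w6}): φ is true.
  w1 (successors {w1, w3, w5}): φ is true.
  w2 (successors {w0, w6}): φ is true.
  w3 (successors {w1, w2, w7}): φ is true.
  w4 (successors {w7}): φ is true.
  w5 (successors {w1, w5, w6}): φ is true.
  w6 (successors {w1, w2, w5, w7}): φ is true.
  w7 (successors {w3, w5}): φ is false.
For instance, at w0:
  At w0: []p is false, so ~[]p is true.
    At w0: []p requires p at every successor {w0, w3, w4, w6}.
      p fails at w0, so []p is false at w0.
Satisfying worlds: {w0, w1, w2, w3, w4, w5, w6}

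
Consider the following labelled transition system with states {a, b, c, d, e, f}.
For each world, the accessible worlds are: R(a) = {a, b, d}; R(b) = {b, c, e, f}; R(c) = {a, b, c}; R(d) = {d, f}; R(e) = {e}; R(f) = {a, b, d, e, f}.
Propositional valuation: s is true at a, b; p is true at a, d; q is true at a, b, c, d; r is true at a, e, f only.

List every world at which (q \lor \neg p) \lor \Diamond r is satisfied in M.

a, b, c, d, e, f

Let φ = (q \lor \neg p) \lor \Diamond r. Evaluate φ at each world:
  a (successors {a, b, d}): φ is true.
  b (successors {b, c, e, f}): φ is true.
  c (successors {a, b, c}): φ is true.
  d (successors {d, f}): φ is true.
  e (successors {e}): φ is true.
  f (successors {a, b, d, e, f}): φ is true.
For instance, at f:
  At f: q \lor \neg p is true, \Diamond r is true, so (q \lor \neg p) \lor \Diamond r is true.
    At f: \Diamond r requires r at some successor in {a, b, d, e, f}.
      r holds at a, so \Diamond r is true at f.
Satisfying worlds: {a, b, c, d, e, f}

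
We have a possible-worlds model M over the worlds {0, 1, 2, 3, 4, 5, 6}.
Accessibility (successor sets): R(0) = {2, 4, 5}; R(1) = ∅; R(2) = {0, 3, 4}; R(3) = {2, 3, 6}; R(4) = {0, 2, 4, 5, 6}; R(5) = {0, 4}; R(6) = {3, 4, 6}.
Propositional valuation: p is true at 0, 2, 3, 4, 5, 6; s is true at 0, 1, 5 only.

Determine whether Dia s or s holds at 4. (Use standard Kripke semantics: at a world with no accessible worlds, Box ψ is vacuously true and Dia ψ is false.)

Recall that Dia ψ holds at a world iff ψ holds at some accessible world.
At 4: Dia s is true, s is false, so Dia s or s is true.
  At 4: Dia s requires s at some successor in {0, 2, 4, 5, 6}.
    s holds at 0, so Dia s is true at 4.

Yes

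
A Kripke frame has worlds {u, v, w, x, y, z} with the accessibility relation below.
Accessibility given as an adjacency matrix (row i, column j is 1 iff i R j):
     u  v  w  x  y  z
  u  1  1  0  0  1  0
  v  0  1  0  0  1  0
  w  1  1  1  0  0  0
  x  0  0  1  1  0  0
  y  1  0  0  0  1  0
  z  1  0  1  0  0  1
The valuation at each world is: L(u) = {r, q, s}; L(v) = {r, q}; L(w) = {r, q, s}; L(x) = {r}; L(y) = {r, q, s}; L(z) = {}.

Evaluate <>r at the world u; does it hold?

At u: <>r requires r at some successor in {u, v, y}.
  r holds at u, so <>r is true at u.

Yes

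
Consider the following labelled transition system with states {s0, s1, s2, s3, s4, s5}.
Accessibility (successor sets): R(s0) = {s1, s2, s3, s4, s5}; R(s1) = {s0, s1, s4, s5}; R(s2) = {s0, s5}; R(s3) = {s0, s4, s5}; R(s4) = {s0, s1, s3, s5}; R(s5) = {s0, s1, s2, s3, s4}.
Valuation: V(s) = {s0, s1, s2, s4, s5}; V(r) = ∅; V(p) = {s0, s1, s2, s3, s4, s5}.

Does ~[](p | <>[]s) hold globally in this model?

Let φ = ~[](p | <>[]s). Evaluate φ at each world:
  s0 (successors {s1, s2, s3, s4, s5}): φ is false.
  s1 (successors {s0, s1, s4, s5}): φ is false.
  s2 (successors {s0, s5}): φ is false.
  s3 (successors {s0, s4, s5}): φ is false.
  s4 (successors {s0, s1, s3, s5}): φ is false.
  s5 (successors {s0, s1, s2, s3, s4}): φ is false.
Detail at s0 (counterexample):
  At s0: [](p | <>[]s) is true, so ~[](p | <>[]s) is false.
    At s0: [](p | <>[]s) requires p | <>[]s at every successor {s1, s2, s3, s4, s5}.
      At s1: p | <>[]s is true.
      At s2: p | <>[]s is true.
      At s3: p | <>[]s is true.
      At s4: p | <>[]s is true.
      At s5: p | <>[]s is true.
    So [](p | <>[]s) is true at s0.

No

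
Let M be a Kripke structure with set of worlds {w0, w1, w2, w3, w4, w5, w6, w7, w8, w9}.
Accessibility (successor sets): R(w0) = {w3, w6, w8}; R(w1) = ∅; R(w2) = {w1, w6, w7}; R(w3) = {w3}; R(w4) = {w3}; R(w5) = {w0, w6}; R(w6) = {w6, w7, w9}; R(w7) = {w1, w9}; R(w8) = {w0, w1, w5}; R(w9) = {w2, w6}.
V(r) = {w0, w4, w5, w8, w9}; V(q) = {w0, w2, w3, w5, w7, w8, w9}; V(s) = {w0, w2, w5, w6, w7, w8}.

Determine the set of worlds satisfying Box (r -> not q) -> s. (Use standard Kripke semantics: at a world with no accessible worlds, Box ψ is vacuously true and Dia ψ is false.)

Let φ = Box (r -> not q) -> s. Evaluate φ at each world:
  w0 (successors {w3, w6, w8}): φ is true.
  w1 (successors ∅): φ is false.
  w2 (successors {w1, w6, w7}): φ is true.
  w3 (successors {w3}): φ is false.
  w4 (successors {w3}): φ is false.
  w5 (successors {w0, w6}): φ is true.
  w6 (successors {w6, w7, w9}): φ is true.
  w7 (successors {w1, w9}): φ is true.
  w8 (successors {w0, w1, w5}): φ is true.
  w9 (successors {w2, w6}): φ is false.
For instance, at w9:
  At w9: Box (r -> not q) is true, s is false, so Box (r -> not q) -> s is false.
    At w9: Box (r -> not q) requires r -> not q at every successor {w2, w6}.
      At w2: r -> not q is true.
      At w6: r -> not q is true.
    So Box (r -> not q) is true at w9.
Satisfying worlds: {w0, w2, w5, w6, w7, w8}

w0, w2, w5, w6, w7, w8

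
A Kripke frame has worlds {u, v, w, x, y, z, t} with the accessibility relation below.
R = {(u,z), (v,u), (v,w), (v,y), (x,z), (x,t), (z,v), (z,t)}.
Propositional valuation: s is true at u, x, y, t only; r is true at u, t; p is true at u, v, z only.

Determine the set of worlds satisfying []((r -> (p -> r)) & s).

Let φ = []((r -> (p -> r)) & s). Evaluate φ at each world:
  u (successors {z}): φ is false.
  v (successors {u, w, y}): φ is false.
  w (successors ∅): φ is true.
  x (successors {z, t}): φ is false.
  y (successors ∅): φ is true.
  z (successors {v, t}): φ is false.
  t (successors ∅): φ is true.
For instance, at u:
  At u: []((r -> (p -> r)) & s) requires (r -> (p -> r)) & s at every successor {z}.
    (r -> (p -> r)) & s fails at z, so []((r -> (p -> r)) & s) is false at u.
Satisfying worlds: {w, y, t}

w, y, t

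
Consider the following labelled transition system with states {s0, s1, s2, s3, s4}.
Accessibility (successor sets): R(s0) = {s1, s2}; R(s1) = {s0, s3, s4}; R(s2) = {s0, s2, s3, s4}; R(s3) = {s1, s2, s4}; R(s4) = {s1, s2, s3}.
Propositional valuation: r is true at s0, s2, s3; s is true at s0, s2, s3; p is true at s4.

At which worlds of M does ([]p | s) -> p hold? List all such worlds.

Let φ = ([]p | s) -> p. Evaluate φ at each world:
  s0 (successors {s1, s2}): φ is false.
  s1 (successors {s0, s3, s4}): φ is true.
  s2 (successors {s0, s2, s3, s4}): φ is false.
  s3 (successors {s1, s2, s4}): φ is false.
  s4 (successors {s1, s2, s3}): φ is true.
For instance, at s3:
  At s3: []p | s is true, p is false, so ([]p | s) -> p is false.
    At s3: []p is false, s is true, so []p | s is true.
      At s3: []p requires p at every successor {s1, s2, s4}.
        p fails at s1, so []p is false at s3.
Satisfying worlds: {s1, s4}

s1, s4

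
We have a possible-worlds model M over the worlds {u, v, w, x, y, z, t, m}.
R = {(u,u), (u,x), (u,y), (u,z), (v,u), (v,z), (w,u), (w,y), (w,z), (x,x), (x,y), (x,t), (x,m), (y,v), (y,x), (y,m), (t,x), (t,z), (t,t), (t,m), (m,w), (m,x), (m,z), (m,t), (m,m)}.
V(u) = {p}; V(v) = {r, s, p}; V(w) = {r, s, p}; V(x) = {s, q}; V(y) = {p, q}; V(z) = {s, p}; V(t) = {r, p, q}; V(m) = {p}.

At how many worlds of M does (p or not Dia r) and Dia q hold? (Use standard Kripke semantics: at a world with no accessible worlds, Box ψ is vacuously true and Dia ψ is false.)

5

Recall that Dia ψ holds at a world iff ψ holds at some accessible world.
Let φ = (p or not Dia r) and Dia q. Evaluate φ at each world:
  u (successors {u, x, y, z}): φ is true.
  v (successors {u, z}): φ is false.
  w (successors {u, y, z}): φ is true.
  x (successors {x, y, t, m}): φ is false.
  y (successors {v, x, m}): φ is true.
  z (successors ∅): φ is false.
  t (successors {x, z, t, m}): φ is true.
  m (successors {w, x, z, t, m}): φ is true.
For instance, at x:
  At x: p or not Dia r is false, Dia q is true, so (p or not Dia r) and Dia q is false.
    At x: p is false, not Dia r is false, so p or not Dia r is false.
      At x: Dia r is true, so not Dia r is false.
    At x: Dia q requires q at some successor in {x, y, t, m}.
      q holds at x, so Dia q is true at x.
Satisfying worlds: {u, w, y, t, m}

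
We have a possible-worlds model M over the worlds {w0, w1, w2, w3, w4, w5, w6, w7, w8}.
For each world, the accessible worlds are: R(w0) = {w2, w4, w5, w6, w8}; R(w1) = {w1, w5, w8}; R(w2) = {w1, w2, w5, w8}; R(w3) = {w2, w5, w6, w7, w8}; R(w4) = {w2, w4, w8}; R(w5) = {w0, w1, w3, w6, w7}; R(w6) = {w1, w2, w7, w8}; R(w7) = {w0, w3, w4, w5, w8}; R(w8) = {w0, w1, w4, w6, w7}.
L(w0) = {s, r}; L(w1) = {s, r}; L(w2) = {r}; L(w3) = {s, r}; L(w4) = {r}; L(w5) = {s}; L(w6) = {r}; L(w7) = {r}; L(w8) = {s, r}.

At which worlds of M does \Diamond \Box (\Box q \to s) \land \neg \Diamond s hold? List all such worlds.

Let φ = \Diamond \Box (\Box q \to s) \land \neg \Diamond s. Evaluate φ at each world:
  w0 (successors {w2, w4, w5, w6, w8}): φ is false.
  w1 (successors {w1, w5, w8}): φ is false.
  w2 (successors {w1, w2, w5, w8}): φ is false.
  w3 (successors {w2, w5, w6, w7, w8}): φ is false.
  w4 (successors {w2, w4, w8}): φ is false.
  w5 (successors {w0, w1, w3, w6, w7}): φ is false.
  w6 (successors {w1, w2, w7, w8}): φ is false.
  w7 (successors {w0, w3, w4, w5, w8}): φ is false.
  w8 (successors {w0, w1, w4, w6, w7}): φ is false.
For instance, at w4:
  At w4: \Diamond \Box (\Box q \to s) is true, \neg \Diamond s is false, so \Diamond \Box (\Box q \to s) \land \neg \Diamond s is false.
    At w4: \Diamond \Box (\Box q \to s) requires \Box (\Box q \to s) at some successor in {w2, w4, w8}.
      \Box (\Box q \to s) holds at w2, so \Diamond \Box (\Box q \to s) is true at w4.
    At w4: \Diamond s is true, so \neg \Diamond s is false.
      At w4: \Diamond s requires s at some successor in {w2, w4, w8}.
        s holds at w8, so \Diamond s is true at w4.
Satisfying worlds: none.

none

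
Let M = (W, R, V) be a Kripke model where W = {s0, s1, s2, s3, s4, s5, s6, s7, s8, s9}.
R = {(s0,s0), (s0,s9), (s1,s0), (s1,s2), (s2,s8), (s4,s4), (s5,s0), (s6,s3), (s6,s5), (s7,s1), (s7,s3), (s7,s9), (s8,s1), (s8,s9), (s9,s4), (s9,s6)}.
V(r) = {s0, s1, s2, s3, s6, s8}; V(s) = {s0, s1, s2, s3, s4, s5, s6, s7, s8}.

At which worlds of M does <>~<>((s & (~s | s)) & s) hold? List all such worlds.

s6, s7

Let φ = <>~<>((s & (~s | s)) & s). Evaluate φ at each world:
  s0 (successors {s0, s9}): φ is false.
  s1 (successors {s0, s2}): φ is false.
  s2 (successors {s8}): φ is false.
  s3 (successors ∅): φ is false.
  s4 (successors {s4}): φ is false.
  s5 (successors {s0}): φ is false.
  s6 (successors {s3, s5}): φ is true.
  s7 (successors {s1, s3, s9}): φ is true.
  s8 (successors {s1, s9}): φ is false.
  s9 (successors {s4, s6}): φ is false.
For instance, at s8:
  At s8: <>~<>((s & (~s | s)) & s) requires ~<>((s & (~s | s)) & s) at some successor in {s1, s9}.
    At s1: ~<>((s & (~s | s)) & s) is false.
    At s9: ~<>((s & (~s | s)) & s) is false.
  So <>~<>((s & (~s | s)) & s) is false at s8.
Satisfying worlds: {s6, s7}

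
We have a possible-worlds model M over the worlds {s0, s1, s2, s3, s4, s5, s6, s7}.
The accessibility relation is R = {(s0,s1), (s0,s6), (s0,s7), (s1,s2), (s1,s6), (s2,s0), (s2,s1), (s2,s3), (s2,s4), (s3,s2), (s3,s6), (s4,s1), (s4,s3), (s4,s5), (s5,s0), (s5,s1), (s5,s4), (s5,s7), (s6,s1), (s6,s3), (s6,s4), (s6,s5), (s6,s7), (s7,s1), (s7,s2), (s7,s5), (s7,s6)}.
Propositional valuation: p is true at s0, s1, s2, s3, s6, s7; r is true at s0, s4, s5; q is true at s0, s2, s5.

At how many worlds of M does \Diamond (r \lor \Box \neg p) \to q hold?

5

Recall that \Box ψ holds at a world iff ψ holds at every accessible world, and \Diamond ψ holds iff ψ holds at some accessible world.
Let φ = \Diamond (r \lor \Box \neg p) \to q. Evaluate φ at each world:
  s0 (successors {s1, s6, s7}): φ is true.
  s1 (successors {s2, s6}): φ is true.
  s2 (successors {s0, s1, s3, s4}): φ is true.
  s3 (successors {s2, s6}): φ is true.
  s4 (successors {s1, s3, s5}): φ is false.
  s5 (successors {s0, s1, s4, s7}): φ is true.
  s6 (successors {s1, s3, s4, s5, s7}): φ is false.
  s7 (successors {s1, s2, s5, s6}): φ is false.
For instance, at s7:
  At s7: \Diamond (r \lor \Box \neg p) is true, q is false, so \Diamond (r \lor \Box \neg p) \to q is false.
    At s7: \Diamond (r \lor \Box \neg p) requires r \lor \Box \neg p at some successor in {s1, s2, s5, s6}.
      r \lor \Box \neg p holds at s5, so \Diamond (r \lor \Box \neg p) is true at s7.
Satisfying worlds: {s0, s1, s2, s3, s5}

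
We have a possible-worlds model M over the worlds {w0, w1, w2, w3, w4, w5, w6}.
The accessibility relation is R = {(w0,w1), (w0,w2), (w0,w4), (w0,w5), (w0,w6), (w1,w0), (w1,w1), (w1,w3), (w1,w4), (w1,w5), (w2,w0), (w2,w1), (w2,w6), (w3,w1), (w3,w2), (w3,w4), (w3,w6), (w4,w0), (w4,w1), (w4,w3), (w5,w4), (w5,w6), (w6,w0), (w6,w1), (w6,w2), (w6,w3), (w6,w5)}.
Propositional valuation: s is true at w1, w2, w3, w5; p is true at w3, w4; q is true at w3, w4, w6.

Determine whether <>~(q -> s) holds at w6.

No

At w6: <>~(q -> s) requires ~(q -> s) at some successor in {w0, w1, w2, w3, w5}.
  At w0: ~(q -> s) is false.
  At w1: ~(q -> s) is false.
  At w2: ~(q -> s) is false.
  At w3: ~(q -> s) is false.
  At w5: ~(q -> s) is false.
So <>~(q -> s) is false at w6.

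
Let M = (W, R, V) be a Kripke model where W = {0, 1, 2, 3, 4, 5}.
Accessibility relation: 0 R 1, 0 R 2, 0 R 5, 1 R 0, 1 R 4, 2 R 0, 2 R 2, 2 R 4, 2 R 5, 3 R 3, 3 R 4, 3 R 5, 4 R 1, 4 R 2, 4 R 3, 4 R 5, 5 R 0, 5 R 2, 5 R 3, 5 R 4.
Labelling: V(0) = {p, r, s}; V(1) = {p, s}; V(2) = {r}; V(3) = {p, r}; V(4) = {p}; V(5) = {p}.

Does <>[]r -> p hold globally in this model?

Yes

Recall that []ψ holds at a world iff ψ holds at every accessible world, and <>ψ holds iff ψ holds at some accessible world.
Let φ = <>[]r -> p. Evaluate φ at each world:
  0 (successors {1, 2, 5}): φ is true.
  1 (successors {0, 4}): φ is true.
  2 (successors {0, 2, 4, 5}): φ is true.
  3 (successors {3, 4, 5}): φ is true.
  4 (successors {1, 2, 3, 5}): φ is true.
  5 (successors {0, 2, 3, 4}): φ is true.
For instance, at 0:
  At 0: <>[]r is false, p is true, so <>[]r -> p is true.
    At 0: <>[]r requires []r at some successor in {1, 2, 5}.
      At 1: []r is false.
      At 2: []r is false.
      At 5: []r is false.
    So <>[]r is false at 0.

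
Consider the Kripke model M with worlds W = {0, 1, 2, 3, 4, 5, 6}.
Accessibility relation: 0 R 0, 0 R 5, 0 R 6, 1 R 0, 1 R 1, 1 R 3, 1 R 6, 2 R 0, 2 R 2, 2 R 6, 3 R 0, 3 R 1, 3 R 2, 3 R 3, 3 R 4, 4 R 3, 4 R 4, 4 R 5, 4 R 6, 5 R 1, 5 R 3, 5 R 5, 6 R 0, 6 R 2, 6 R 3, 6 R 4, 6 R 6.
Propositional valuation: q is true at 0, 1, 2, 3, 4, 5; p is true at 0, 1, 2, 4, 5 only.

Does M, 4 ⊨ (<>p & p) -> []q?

No

Recall that []ψ holds at a world iff ψ holds at every accessible world, and <>ψ holds iff ψ holds at some accessible world.
At 4: <>p & p is true, []q is false, so (<>p & p) -> []q is false.
  At 4: <>p is true, p is true, so <>p & p is true.
    At 4: <>p requires p at some successor in {3, 4, 5, 6}.
      p holds at 4, so <>p is true at 4.
  At 4: []q requires q at every successor {3, 4, 5, 6}.
    q fails at 6, so []q is false at 4.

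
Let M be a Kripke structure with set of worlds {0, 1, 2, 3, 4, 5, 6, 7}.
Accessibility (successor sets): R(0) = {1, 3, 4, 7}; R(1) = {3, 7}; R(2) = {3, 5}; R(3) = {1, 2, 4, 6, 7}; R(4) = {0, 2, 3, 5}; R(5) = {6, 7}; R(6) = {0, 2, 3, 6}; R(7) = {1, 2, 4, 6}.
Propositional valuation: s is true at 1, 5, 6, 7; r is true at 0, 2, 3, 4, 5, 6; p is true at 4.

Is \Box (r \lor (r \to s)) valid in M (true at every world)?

Yes

Let φ = \Box (r \lor (r \to s)). Evaluate φ at each world:
  0 (successors {1, 3, 4, 7}): φ is true.
  1 (successors {3, 7}): φ is true.
  2 (successors {3, 5}): φ is true.
  3 (successors {1, 2, 4, 6, 7}): φ is true.
  4 (successors {0, 2, 3, 5}): φ is true.
  5 (successors {6, 7}): φ is true.
  6 (successors {0, 2, 3, 6}): φ is true.
  7 (successors {1, 2, 4, 6}): φ is true.
For instance, at 5:
  At 5: \Box (r \lor (r \to s)) requires r \lor (r \to s) at every successor {6, 7}.
    At 6: r \lor (r \to s) is true.
    At 7: r \lor (r \to s) is true.
  So \Box (r \lor (r \to s)) is true at 5.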